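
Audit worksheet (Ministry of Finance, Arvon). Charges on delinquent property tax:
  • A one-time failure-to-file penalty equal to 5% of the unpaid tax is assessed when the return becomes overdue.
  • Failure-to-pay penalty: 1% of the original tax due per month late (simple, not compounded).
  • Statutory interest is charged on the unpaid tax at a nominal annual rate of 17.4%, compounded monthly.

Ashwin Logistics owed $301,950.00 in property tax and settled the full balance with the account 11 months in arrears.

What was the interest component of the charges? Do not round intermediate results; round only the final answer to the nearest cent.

Interest (17.4%/yr ÷ 12 = 1.45%/month): $301,950.00 × ((1 + 0.0145)^11 − 1) = $51,809.0826…

$51,809.08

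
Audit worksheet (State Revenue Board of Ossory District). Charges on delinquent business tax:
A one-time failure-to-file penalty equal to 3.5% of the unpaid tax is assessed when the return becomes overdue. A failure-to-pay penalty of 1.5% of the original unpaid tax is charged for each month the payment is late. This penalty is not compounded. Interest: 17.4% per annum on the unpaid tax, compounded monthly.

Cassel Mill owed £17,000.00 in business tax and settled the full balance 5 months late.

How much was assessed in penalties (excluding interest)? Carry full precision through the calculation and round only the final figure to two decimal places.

Failure-to-file penalty: 3.5% × £17,000.00 = £595.00
Failure-to-pay penalty = 1.5% × £17,000.00 × 5 mo = £1,275.00
Total penalty = £595.00 + £1,275.00 = £1,870.00

£1,870.00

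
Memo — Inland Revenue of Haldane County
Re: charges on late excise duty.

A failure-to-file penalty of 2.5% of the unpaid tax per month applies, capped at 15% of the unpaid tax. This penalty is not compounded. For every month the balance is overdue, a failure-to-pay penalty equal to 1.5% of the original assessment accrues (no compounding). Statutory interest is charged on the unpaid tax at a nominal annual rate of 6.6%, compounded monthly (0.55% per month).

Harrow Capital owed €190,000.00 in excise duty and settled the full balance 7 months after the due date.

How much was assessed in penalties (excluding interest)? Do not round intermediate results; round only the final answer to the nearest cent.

€48,450.00

Failure-to-file: 7 × 2.5% × €190,000.00 = €33,250.00, capped at 15% × €190,000.00 = €28,500.00
Failure-to-pay penalty: 7 × 1.5% × €190,000.00 = €19,950.00
Total penalty = €28,500.00 + €19,950.00 = €48,450.00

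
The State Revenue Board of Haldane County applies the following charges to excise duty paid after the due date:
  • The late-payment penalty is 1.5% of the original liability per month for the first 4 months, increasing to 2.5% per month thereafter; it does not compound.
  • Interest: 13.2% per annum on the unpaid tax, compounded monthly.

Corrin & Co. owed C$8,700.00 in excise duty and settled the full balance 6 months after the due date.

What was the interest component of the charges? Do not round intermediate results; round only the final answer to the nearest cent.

C$590.22

Interest (13.2%/yr ÷ 12 = 1.1%/month): C$8,700.00 × ((1 + 0.011)^6 − 1) = C$590.2240…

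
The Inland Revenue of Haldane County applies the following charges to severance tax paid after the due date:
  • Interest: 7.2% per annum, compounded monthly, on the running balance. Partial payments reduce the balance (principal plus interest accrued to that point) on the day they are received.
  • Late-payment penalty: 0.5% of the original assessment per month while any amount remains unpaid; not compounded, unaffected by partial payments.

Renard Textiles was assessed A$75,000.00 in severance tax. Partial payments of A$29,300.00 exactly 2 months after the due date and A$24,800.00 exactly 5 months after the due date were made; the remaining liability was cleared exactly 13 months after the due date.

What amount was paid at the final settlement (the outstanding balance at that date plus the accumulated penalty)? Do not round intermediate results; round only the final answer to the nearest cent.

Monthly rate = 7.2% ÷ 12 = 0.6%
Balance at month 2: A$75,000.0000 × (1 + 0.006)^2 = A$75,902.7000
After A$29,300.00 payment: A$75,902.7000 − A$29,300.00 = A$46,602.7000
Balance at month 5: A$46,602.7000 × (1 + 0.006)^3 = A$47,446.5918…
After A$24,800.00 payment: A$47,446.5918… − A$24,800.00 = A$22,646.5918…
Balance at month 13: A$22,646.5918… × (1 + 0.006)^8 = A$23,756.7319…
Penalty: 13 × 0.5% × A$75,000.00 = A$4,875.00
Final settlement = outstanding balance + penalty = A$23,756.7319… + A$4,875.00 = A$28,631.73

A$28,631.73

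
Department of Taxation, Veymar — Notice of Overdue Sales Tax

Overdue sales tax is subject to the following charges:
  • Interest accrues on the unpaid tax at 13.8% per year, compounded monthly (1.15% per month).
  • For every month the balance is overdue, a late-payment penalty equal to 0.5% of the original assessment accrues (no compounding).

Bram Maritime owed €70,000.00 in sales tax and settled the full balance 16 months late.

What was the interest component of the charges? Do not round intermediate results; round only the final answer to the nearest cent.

Interest: €70,000.00 × ((1 + 0.0115)^16 − 1) = €70,000.00 × 0.2007544… = €14,052.8094…

€14,052.81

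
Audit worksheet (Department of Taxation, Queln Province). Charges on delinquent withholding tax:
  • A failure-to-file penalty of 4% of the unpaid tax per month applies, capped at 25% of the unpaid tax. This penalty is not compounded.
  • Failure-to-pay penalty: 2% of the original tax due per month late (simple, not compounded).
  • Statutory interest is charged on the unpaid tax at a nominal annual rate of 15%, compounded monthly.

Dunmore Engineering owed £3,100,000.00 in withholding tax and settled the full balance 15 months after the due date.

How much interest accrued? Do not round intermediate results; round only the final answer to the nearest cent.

£634,970.47

Interest (15%/yr ÷ 12 = 1.25%/month): £3,100,000.00 × ((1 + 0.0125)^15 − 1) = £634,970.4670…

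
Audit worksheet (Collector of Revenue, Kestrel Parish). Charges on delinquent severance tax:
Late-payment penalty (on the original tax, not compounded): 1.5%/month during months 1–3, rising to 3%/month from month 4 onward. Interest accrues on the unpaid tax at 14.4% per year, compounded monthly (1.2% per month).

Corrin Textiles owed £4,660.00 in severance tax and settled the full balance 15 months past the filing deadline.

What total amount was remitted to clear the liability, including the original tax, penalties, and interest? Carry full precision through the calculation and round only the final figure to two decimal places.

Penalty, months 1–3: 3 × 1.5% × £4,660.00 = £209.70
Penalty, months 4–15: 12 × 3% × £4,660.00 = £1,677.60
Interest: £4,660.00 × ((1 + 0.012)^15 − 1) = £4,660.00 × 0.1959353… = £913.0585…
Total = £4,660.00 + £1,887.3000 + £913.0585… = £7,460.36

£7,460.36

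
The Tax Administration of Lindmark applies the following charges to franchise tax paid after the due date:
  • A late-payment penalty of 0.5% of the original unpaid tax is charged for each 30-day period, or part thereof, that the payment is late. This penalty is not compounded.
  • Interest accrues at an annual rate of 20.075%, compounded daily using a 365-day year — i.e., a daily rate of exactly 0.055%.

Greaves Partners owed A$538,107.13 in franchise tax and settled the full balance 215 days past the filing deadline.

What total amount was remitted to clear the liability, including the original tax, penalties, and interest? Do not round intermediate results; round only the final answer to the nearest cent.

Penalty periods: ⌈215/30⌉ = 8; penalty = 8 × 0.5% × A$538,107.13 = A$21,524.29…
Interest: A$538,107.13 × ((1 + 0.00055)^215 − 1) = A$538,107.13 × 0.12548887… = A$67,526.4562…
Total = A$538,107.13 + A$21,524.2852 + A$67,526.4562… = A$627,157.87

A$627,157.87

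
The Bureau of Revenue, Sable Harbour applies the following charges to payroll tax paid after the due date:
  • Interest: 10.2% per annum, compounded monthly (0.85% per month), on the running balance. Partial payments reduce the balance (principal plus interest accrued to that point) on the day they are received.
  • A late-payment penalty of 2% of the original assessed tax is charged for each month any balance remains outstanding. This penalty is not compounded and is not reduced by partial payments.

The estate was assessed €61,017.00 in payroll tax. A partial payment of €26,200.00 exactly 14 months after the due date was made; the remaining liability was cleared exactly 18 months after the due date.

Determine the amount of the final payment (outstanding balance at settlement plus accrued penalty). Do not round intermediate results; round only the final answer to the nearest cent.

€65,922.57

Balance at month 14: €61,017.0000 × (1 + 0.0085)^14 = €68,693.1587…
After €26,200.00 payment: €68,693.1587… − €26,200.00 = €42,493.1587…
Balance at month 18: €42,493.1587… × (1 + 0.0085)^4 = €43,956.4515…
Penalty: 18 × 2% × €61,017.00 = €21,966.12
Final settlement = outstanding balance + penalty = €43,956.4515… + €21,966.12 = €65,922.57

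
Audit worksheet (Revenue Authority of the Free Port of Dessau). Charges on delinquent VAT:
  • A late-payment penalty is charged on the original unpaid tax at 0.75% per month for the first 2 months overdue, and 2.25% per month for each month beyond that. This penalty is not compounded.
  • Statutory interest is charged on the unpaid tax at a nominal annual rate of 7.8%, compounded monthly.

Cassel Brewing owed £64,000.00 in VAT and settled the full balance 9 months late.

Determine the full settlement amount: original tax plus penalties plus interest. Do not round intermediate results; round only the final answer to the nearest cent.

£78,882.83

Penalty, months 1–2: 2 × 0.75% × £64,000.00 = £960.00
Penalty, months 3–9: 7 × 2.25% × £64,000.00 = £10,080.00
Interest (7.8%/yr ÷ 12 = 0.65%/month): £64,000.00 × ((1 + 0.0065)^9 − 1) = £3,842.8349…
Total = £64,000.00 + £11,040.0000 + £3,842.8349… = £78,882.83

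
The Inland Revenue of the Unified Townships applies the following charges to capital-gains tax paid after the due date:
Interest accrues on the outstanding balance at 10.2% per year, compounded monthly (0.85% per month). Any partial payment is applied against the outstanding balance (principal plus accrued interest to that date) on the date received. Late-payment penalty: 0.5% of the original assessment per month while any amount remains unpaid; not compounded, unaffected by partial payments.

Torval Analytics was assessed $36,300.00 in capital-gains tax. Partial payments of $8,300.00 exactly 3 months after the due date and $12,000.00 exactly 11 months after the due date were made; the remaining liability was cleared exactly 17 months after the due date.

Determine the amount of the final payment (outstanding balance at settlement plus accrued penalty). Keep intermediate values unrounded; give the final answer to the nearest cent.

$23,033.83

Balance at month 3: $36,300.0000 × (1 + 0.0085)^3 = $37,233.5403…
After $8,300.00 payment: $37,233.5403… − $8,300.00 = $28,933.5403…
Balance at month 11: $28,933.5403… × (1 + 0.0085)^8 = $30,960.5593…
After $12,000.00 payment: $30,960.5593… − $12,000.00 = $18,960.5593…
Balance at month 17: $18,960.5593… × (1 + 0.0085)^6 = $19,948.3307…
Penalty: 17 × 0.5% × $36,300.00 = $3,085.50
Final settlement = outstanding balance + penalty = $19,948.3307… + $3,085.50 = $23,033.83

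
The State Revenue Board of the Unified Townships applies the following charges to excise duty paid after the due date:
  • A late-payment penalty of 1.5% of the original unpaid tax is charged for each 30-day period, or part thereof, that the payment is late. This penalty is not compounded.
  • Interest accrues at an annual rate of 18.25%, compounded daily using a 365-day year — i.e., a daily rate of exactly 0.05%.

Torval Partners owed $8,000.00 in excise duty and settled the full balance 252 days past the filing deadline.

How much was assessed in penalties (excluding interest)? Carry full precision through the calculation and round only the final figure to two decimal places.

$1,080.00

Penalty periods: ⌈252/30⌉ = 9; penalty = 9 × 1.5% × $8,000.00 = $1,080.00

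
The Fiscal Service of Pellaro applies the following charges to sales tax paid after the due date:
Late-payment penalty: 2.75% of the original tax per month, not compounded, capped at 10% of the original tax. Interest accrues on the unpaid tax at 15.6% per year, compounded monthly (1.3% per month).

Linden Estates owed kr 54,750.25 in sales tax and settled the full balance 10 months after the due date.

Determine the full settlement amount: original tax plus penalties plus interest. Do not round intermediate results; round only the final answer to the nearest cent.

kr 67,773.95

Penalty (uncapped): 10 × 2.75% × kr 54,750.25 = kr 15,056.32…; cap = 10% × kr 54,750.25 = kr 5,475.03… → penalty = kr 5,475.03…
Interest: kr 54,750.25 × ((1 + 0.013)^10 − 1) = kr 54,750.25 × 0.1378747… = kr 7,548.6761…
Total = kr 54,750.25 + kr 5,475.0250 + kr 7,548.6761… = kr 67,773.95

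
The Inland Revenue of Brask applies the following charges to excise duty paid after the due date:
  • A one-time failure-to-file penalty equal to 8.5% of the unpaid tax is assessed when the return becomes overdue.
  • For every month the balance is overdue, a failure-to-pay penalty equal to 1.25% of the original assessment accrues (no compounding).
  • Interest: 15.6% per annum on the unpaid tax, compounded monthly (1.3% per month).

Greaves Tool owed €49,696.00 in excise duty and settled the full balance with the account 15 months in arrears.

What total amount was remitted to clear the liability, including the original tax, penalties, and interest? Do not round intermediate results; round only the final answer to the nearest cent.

Failure-to-file penalty: 8.5% × €49,696.00 = €4,224.16
Failure-to-pay penalty = 1.25% × €49,696.00 × 15 mo = €9,318.00
Interest: €49,696.00 × ((1 + 0.013)^15 − 1) = €49,696.00 × 0.2137848… = €10,624.2474…
Total = €49,696.00 + €13,542.1600 + €10,624.2474… = €73,862.41

€73,862.41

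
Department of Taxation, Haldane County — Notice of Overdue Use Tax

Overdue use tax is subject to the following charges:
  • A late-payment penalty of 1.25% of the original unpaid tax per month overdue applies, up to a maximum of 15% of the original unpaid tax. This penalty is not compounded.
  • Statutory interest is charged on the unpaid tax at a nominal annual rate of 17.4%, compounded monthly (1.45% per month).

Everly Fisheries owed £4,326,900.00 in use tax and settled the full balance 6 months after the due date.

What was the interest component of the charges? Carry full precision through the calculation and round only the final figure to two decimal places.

£390,352.97

Interest: £4,326,900.00 × ((1 + 0.0145)^6 − 1) = £4,326,900.00 × 0.0902154… = £390,352.9685…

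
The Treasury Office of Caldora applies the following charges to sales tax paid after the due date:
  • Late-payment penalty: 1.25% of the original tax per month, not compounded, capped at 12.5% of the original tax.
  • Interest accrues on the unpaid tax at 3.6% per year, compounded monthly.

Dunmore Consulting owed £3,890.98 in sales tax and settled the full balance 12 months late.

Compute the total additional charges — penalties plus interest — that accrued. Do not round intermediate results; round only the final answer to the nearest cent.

Penalty (uncapped): 12 × 1.25% × £3,890.98 = £583.65…; cap = 12.5% × £3,890.98 = £486.37… → penalty = £486.37…
Interest (3.6%/yr ÷ 12 = 0.3%/month): £3,890.98 × ((1 + 0.003)^12 − 1) = £142.4098…
Penalties + interest = £486.3725 + £142.4098… = £628.78

£628.78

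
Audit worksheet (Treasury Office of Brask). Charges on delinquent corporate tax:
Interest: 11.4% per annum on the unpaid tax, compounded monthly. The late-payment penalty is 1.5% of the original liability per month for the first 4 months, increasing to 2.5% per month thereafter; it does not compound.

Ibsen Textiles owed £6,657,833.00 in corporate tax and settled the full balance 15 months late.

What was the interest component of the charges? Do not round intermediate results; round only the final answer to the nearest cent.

Interest (11.4%/yr ÷ 12 = 0.95%/month): £6,657,833.00 × ((1 + 0.0095)^15 − 1) = £1,014,505.3443…

£1,014,505.34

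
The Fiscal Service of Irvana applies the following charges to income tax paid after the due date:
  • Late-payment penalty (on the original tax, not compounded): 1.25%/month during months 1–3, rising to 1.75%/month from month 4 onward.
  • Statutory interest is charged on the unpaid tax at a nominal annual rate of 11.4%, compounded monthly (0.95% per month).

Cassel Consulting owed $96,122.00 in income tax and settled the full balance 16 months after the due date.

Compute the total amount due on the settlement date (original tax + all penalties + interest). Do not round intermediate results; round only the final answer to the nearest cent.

Penalty, months 1–3: 3 × 1.25% × $96,122.00 = $3,604.58…
Penalty, months 4–16: 13 × 1.75% × $96,122.00 = $21,867.76…
Interest: $96,122.00 × ((1 + 0.0095)^16 − 1) = $96,122.00 × 0.1633253… = $15,699.1543…
Total = $96,122.00 + $25,472.3300 + $15,699.1543… = $137,293.48

$137,293.48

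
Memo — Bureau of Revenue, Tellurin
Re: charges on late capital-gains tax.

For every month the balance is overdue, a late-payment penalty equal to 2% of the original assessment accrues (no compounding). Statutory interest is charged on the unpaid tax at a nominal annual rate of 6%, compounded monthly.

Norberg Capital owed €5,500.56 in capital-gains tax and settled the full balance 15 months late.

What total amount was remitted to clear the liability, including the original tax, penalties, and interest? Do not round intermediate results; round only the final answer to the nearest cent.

Late-payment penalty: 15 × 2% × €5,500.56 = €1,650.17…
Interest (6%/yr ÷ 12 = 0.5%/month): €5,500.56 × ((1 + 0.005)^15 − 1) = €427.2986…
Total = €5,500.56 + €1,650.1680 + €427.2986… = €7,578.03

€7,578.03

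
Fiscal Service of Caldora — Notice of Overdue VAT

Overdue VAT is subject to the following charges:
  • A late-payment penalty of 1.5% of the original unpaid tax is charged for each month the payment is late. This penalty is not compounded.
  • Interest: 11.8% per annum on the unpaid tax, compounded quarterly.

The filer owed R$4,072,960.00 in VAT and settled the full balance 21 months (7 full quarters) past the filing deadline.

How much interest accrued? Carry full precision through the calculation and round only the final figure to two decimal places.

R$919,270.18

Interest (11.8%/yr ÷ 4 = 2.95%/quarter): R$4,072,960.00 × ((1 + 0.0295)^7 − 1) = R$919,270.1823…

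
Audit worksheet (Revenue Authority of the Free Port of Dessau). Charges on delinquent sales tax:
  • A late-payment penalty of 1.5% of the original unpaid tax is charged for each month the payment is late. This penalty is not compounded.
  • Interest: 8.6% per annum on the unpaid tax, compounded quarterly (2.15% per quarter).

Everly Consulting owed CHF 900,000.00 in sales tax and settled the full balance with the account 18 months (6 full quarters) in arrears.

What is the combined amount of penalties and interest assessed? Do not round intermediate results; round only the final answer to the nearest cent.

CHF 365,522.18

Late-payment penalty = 1.5% × CHF 900,000.00 × 18 mo = CHF 243,000.00
Interest: CHF 900,000.00 × ((1 + 0.0215)^6 − 1) = CHF 900,000.00 × 0.1361358… = CHF 122,522.1753…
Penalties + interest = CHF 243,000.0000 + CHF 122,522.1753… = CHF 365,522.18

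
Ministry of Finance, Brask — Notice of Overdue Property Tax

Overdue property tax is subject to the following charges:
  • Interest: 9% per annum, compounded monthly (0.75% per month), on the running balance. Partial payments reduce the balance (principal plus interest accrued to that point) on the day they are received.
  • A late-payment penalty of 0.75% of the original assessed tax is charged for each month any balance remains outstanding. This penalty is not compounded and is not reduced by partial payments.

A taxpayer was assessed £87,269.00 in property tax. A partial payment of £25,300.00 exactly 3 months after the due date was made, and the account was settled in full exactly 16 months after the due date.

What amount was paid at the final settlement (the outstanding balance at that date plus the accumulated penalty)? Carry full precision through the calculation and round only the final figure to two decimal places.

Balance at month 3: £87,269.0000 × (1 + 0.0075)^3 = £89,247.3160…
After £25,300.00 payment: £89,247.3160… − £25,300.00 = £63,947.3160…
Balance at month 16: £63,947.3160… × (1 + 0.0075)^13 = £70,470.6104…
Penalty: 16 × 0.75% × £87,269.00 = £10,472.28
Final settlement = outstanding balance + penalty = £70,470.6104… + £10,472.28 = £80,942.89

£80,942.89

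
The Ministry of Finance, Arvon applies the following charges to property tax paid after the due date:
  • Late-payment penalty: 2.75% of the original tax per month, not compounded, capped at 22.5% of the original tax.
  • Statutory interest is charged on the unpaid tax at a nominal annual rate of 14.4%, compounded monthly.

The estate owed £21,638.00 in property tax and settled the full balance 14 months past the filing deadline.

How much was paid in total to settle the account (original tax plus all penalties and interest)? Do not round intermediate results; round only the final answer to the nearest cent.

Penalty (uncapped): 14 × 2.75% × £21,638.00 = £8,330.63; cap = 22.5% × £21,638.00 = £4,868.55 → penalty = £4,868.55
Interest (14.4%/yr ÷ 12 = 1.2%/month): £21,638.00 × ((1 + 0.012)^14 − 1) = £3,932.7986…
Total = £21,638.00 + £4,868.5500 + £3,932.7986… = £30,439.35

£30,439.35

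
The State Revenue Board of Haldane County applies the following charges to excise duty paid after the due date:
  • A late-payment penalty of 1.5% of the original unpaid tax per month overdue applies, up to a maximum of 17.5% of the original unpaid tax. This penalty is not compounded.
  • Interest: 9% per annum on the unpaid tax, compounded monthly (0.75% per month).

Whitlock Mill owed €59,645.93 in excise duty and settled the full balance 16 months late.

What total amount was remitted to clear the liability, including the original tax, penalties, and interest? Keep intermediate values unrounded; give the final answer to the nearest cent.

Penalty (uncapped): 16 × 1.5% × €59,645.93 = €14,315.02…; cap = 17.5% × €59,645.93 = €10,438.04… → penalty = €10,438.04…
Interest: €59,645.93 × ((1 + 0.0075)^16 − 1) = €59,645.93 × 0.1269921… = €7,574.5627…
Total = €59,645.93 + €10,438.0378… + €7,574.5627… = €77,658.53

€77,658.53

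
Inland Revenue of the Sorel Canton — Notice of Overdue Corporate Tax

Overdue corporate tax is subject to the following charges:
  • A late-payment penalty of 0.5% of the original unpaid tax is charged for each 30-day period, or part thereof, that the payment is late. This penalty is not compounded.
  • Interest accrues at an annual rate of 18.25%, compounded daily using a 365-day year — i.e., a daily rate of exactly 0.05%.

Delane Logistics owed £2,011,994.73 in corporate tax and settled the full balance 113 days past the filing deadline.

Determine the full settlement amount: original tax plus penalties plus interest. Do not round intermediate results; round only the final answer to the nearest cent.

£2,169,155.01

Penalty periods: ⌈113/30⌉ = 4; penalty = 4 × 0.5% × £2,011,994.73 = £40,239.89…
Interest: £2,011,994.73 × ((1 + 0.0005)^113 − 1) = £2,011,994.73 × 0.05811167… = £116,920.3815…
Total = £2,011,994.73 + £40,239.8946 + £116,920.3815… = £2,169,155.01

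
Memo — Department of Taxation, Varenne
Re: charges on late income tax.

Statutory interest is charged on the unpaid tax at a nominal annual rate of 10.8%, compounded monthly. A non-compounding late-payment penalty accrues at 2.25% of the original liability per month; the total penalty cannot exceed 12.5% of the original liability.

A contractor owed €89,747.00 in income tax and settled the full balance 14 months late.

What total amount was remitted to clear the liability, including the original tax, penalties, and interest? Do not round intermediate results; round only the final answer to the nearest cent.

€112,959.44

Penalty (uncapped): 14 × 2.25% × €89,747.00 = €28,270.31…; cap = 12.5% × €89,747.00 = €11,218.38… → penalty = €11,218.38…
Interest (10.8%/yr ÷ 12 = 0.9%/month): €89,747.00 × ((1 + 0.009)^14 − 1) = €11,994.0622…
Total = €89,747.00 + €11,218.3750 + €11,994.0622… = €112,959.44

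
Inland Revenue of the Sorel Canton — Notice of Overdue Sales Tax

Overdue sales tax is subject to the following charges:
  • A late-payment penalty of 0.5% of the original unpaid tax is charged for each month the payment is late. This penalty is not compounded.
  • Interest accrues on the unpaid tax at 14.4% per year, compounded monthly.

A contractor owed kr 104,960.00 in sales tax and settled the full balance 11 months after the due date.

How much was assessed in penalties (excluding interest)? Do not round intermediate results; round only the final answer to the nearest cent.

kr 5,772.80

Late-payment penalty = 0.5% × kr 104,960.00 × 11 mo = kr 5,772.80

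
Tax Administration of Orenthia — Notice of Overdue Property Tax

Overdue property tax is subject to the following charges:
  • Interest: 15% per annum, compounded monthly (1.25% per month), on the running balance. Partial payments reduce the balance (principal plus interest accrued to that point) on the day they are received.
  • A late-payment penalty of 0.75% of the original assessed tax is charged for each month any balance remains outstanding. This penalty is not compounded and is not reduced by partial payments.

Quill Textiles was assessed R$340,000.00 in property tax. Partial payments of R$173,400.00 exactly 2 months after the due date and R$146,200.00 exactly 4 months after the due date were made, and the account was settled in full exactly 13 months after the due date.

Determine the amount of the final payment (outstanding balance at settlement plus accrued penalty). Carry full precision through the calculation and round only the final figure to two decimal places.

Balance at month 2: R$340,000.0000 × (1 + 0.0125)^2 = R$348,553.1250
After R$173,400.00 payment: R$348,553.1250 − R$173,400.00 = R$175,153.1250
Balance at month 4: R$175,153.1250 × (1 + 0.0125)^2 = R$179,559.3208…
After R$146,200.00 payment: R$179,559.3208… − R$146,200.00 = R$33,359.3208…
Balance at month 13: R$33,359.3208… × (1 + 0.0125)^9 = R$37,305.4675…
Penalty: 13 × 0.75% × R$340,000.00 = R$33,150.00
Final settlement = outstanding balance + penalty = R$37,305.4675… + R$33,150.00 = R$70,455.47

R$70,455.47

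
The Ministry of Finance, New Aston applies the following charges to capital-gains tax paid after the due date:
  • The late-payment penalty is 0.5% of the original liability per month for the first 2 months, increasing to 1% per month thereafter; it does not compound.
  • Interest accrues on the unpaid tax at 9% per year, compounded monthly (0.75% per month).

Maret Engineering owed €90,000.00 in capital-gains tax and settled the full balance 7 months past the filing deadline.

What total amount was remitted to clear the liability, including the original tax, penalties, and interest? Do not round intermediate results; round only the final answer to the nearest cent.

Penalty, months 1–2: 2 × 0.5% × €90,000.00 = €900.00
Penalty, months 3–7: 5 × 1% × €90,000.00 = €4,500.00
Interest: €90,000.00 × ((1 + 0.0075)^7 − 1) = €90,000.00 × 0.0536961… = €4,832.6514…
Total = €90,000.00 + €5,400.0000 + €4,832.6514… = €100,232.65

€100,232.65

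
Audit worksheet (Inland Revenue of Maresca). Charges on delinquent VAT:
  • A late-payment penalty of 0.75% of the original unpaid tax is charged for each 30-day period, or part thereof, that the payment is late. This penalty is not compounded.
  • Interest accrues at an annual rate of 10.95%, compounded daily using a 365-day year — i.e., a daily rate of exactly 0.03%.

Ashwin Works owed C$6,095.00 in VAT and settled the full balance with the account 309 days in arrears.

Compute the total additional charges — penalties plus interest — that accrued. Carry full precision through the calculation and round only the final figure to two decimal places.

Penalty periods: ⌈309/30⌉ = 11; penalty = 11 × 0.75% × C$6,095.00 = C$502.84…
Interest: C$6,095.00 × ((1 + 0.0003)^309 − 1) = C$6,095.00 × 0.09711729… = C$591.9299…
Penalties + interest = C$502.8375 + C$591.9299… = C$1,094.77

C$1,094.77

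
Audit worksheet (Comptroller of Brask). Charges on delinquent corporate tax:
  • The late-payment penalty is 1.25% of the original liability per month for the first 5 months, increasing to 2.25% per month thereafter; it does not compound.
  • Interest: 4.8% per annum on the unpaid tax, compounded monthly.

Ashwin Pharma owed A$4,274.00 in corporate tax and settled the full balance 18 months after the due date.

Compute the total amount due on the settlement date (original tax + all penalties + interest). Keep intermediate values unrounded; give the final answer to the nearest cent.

A$6,109.69

Penalty, months 1–5: 5 × 1.25% × A$4,274.00 = A$267.13…
Penalty, months 6–18: 13 × 2.25% × A$4,274.00 = A$1,250.15…
Interest (4.8%/yr ÷ 12 = 0.4%/month): A$4,274.00 × ((1 + 0.004)^18 − 1) = A$318.4173…
Total = A$4,274.00 + A$1,517.2700 + A$318.4173… = A$6,109.69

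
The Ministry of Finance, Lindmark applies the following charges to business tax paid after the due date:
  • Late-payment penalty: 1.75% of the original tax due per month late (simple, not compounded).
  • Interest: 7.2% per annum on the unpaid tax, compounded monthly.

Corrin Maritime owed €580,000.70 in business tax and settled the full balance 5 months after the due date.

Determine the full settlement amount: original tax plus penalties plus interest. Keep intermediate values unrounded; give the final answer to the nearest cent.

€648,360.84

Late-payment penalty: 5 × 1.75% × €580,000.70 = €50,750.06…
Interest (7.2%/yr ÷ 12 = 0.6%/month): €580,000.70 × ((1 + 0.006)^5 − 1) = €17,610.0778…
Total = €580,000.70 + €50,750.0613… + €17,610.0778… = €648,360.84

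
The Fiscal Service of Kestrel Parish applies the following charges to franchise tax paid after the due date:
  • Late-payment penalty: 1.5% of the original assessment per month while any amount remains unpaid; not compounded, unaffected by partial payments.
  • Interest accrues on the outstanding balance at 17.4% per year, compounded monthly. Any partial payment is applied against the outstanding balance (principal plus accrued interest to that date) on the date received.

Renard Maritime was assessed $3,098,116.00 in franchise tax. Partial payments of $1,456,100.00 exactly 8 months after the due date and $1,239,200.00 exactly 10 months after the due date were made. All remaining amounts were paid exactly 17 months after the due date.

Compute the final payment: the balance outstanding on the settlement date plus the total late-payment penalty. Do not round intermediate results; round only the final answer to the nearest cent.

$1,719,062.18

Monthly rate = 17.4% ÷ 12 = 1.45%
Balance at month 8: $3,098,116.0000 × (1 + 0.0145)^8 = $3,476,274.6832…
After $1,456,100.00 payment: $3,476,274.6832… − $1,456,100.00 = $2,020,174.6832…
Balance at month 10: $2,020,174.6832… × (1 + 0.0145)^2 = $2,079,184.4908…
After $1,239,200.00 payment: $2,079,184.4908… − $1,239,200.00 = $839,984.4908…
Balance at month 17: $839,984.4908… × (1 + 0.0145)^7 = $929,042.5970…
Penalty: 17 × 1.5% × $3,098,116.00 = $790,019.58
Final settlement = outstanding balance + penalty = $929,042.5970… + $790,019.58 = $1,719,062.18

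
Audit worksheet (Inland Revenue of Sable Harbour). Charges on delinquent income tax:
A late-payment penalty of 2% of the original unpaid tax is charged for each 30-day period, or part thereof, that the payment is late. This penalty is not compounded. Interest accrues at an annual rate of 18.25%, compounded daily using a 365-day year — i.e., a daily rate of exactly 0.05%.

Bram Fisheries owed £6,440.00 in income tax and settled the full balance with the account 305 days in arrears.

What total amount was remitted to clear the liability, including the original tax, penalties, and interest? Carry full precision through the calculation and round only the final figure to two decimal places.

£8,917.46

Penalty periods: ⌈305/30⌉ = 11; penalty = 11 × 2% × £6,440.00 = £1,416.80
Interest: £6,440.00 × ((1 + 0.0005)^305 − 1) = £6,440.00 × 0.16469807… = £1,060.6556…
Total = £6,440.00 + £1,416.8000 + £1,060.6556… = £8,917.46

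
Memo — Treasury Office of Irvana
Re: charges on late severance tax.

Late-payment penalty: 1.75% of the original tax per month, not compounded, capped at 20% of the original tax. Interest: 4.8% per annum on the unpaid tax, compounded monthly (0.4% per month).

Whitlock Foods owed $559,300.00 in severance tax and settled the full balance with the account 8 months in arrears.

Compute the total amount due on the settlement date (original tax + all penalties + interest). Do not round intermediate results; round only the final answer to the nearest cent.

$655,752.18

Penalty: 8 × 1.75% × $559,300.00 = $78,302.00 (below the 20% cap of $111,860.00)
Interest: $559,300.00 × ((1 + 0.004)^8 − 1) = $559,300.00 × 0.0324516… = $18,150.1810…
Total = $559,300.00 + $78,302.0000 + $18,150.1810… = $655,752.18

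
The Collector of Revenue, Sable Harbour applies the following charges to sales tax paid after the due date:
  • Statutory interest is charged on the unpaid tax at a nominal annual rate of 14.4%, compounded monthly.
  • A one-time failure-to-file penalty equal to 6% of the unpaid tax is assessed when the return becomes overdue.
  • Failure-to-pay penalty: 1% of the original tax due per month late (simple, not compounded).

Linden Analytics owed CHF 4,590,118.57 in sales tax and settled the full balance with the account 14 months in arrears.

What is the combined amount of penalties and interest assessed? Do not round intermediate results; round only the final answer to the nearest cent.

CHF 1,752,297.30

Failure-to-file penalty: 6% × CHF 4,590,118.57 = CHF 275,407.11…
Failure-to-pay penalty = 1% × CHF 4,590,118.57 × 14 mo = CHF 642,616.60…
Interest (14.4%/yr ÷ 12 = 1.2%/month): CHF 4,590,118.57 × ((1 + 0.012)^14 − 1) = CHF 834,273.5856…
Penalties + interest = CHF 918,023.7140 + CHF 834,273.5856… = CHF 1,752,297.30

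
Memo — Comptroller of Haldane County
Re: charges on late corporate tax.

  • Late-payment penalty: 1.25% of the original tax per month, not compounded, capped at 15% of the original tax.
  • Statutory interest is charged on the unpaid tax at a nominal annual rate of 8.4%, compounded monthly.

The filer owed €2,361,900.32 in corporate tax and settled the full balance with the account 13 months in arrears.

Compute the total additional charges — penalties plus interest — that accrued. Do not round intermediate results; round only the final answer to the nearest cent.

€578,480.96

Penalty (uncapped): 13 × 1.25% × €2,361,900.32 = €383,808.80…; cap = 15% × €2,361,900.32 = €354,285.05… → penalty = €354,285.05…
Interest (8.4%/yr ÷ 12 = 0.7%/month): €2,361,900.32 × ((1 + 0.007)^13 − 1) = €224,195.9161…
Penalties + interest = €354,285.0480 + €224,195.9161… = €578,480.96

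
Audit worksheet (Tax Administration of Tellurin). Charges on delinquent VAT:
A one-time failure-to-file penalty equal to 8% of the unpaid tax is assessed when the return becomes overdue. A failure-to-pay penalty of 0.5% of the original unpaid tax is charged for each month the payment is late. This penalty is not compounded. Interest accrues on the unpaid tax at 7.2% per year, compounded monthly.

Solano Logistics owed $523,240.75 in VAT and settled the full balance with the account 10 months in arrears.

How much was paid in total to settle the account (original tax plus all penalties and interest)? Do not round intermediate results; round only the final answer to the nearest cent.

$623,517.85

Failure-to-file penalty: 8% × $523,240.75 = $41,859.26
Failure-to-pay penalty = 0.5% × $523,240.75 × 10 mo = $26,162.04…
Interest (7.2%/yr ÷ 12 = 0.6%/month): $523,240.75 × ((1 + 0.006)^10 − 1) = $32,255.8009…
Total = $523,240.75 + $68,021.2975 + $32,255.8009… = $623,517.85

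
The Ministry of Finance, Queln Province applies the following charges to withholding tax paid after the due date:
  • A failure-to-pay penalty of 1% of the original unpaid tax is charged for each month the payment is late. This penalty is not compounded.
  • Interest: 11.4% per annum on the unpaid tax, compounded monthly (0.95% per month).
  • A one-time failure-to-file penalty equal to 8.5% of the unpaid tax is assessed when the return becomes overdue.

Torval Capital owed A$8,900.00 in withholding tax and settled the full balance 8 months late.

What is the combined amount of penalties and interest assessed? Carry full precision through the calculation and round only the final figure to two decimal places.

A$2,167.82

Failure-to-file penalty: 8.5% × A$8,900.00 = A$756.50
Failure-to-pay penalty = 1% × A$8,900.00 × 8 mo = A$712.00
Interest: A$8,900.00 × ((1 + 0.0095)^8 − 1) = A$8,900.00 × 0.0785756… = A$699.3227…
Penalties + interest = A$1,468.5000 + A$699.3227… = A$2,167.82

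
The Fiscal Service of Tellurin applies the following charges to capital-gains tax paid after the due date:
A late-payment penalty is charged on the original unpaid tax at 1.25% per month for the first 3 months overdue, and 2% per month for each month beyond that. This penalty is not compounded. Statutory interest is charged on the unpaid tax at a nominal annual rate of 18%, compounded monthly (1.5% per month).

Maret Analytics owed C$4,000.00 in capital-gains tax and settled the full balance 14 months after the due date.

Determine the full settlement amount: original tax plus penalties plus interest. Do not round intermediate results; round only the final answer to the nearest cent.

C$5,957.02

Penalty, months 1–3: 3 × 1.25% × C$4,000.00 = C$150.00
Penalty, months 4–14: 11 × 2% × C$4,000.00 = C$880.00
Interest: C$4,000.00 × ((1 + 0.015)^14 − 1) = C$4,000.00 × 0.2317557… = C$927.0229…
Total = C$4,000.00 + C$1,030.0000 + C$927.0229… = C$5,957.02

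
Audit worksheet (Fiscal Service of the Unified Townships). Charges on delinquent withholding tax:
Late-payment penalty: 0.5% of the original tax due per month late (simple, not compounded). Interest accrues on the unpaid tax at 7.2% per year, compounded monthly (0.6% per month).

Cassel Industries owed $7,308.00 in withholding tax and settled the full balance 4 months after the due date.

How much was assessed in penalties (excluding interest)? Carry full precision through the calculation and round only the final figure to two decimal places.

Late-payment penalty = 0.5% × $7,308.00 × 4 mo = $146.16

$146.16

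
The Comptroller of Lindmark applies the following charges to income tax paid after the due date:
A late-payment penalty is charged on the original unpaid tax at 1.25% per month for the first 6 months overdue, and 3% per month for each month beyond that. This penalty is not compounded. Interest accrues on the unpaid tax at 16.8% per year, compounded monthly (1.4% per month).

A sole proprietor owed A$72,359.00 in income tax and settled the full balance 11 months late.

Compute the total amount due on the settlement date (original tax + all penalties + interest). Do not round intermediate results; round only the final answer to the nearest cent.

A$100,596.79

Penalty, months 1–6: 6 × 1.25% × A$72,359.00 = A$5,426.93…
Penalty, months 7–11: 5 × 3% × A$72,359.00 = A$10,853.85
Interest: A$72,359.00 × ((1 + 0.014)^11 − 1) = A$72,359.00 × 0.1652457… = A$11,957.0128…
Total = A$72,359.00 + A$16,280.7750 + A$11,957.0128… = A$100,596.79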